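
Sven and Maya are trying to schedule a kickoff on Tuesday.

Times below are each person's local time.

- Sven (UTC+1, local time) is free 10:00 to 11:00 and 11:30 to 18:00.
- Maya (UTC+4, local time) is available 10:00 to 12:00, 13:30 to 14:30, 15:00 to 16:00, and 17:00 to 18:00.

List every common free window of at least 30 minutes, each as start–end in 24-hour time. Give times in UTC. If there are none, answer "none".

09:30–10:00, 11:00–12:00, 13:00–14:00

Sven → UTC: 09:00–10:00, 10:30–17:00.
Maya → UTC: 06:00–08:00, 09:30–10:30, 11:00–12:00, 13:00–14:00.
Sven ∩ Maya: 09:30–10:00, 11:00–12:00, 13:00–14:00.
Windows ≥ 30 min: 09:30–10:00, 11:00–12:00, 13:00–14:00.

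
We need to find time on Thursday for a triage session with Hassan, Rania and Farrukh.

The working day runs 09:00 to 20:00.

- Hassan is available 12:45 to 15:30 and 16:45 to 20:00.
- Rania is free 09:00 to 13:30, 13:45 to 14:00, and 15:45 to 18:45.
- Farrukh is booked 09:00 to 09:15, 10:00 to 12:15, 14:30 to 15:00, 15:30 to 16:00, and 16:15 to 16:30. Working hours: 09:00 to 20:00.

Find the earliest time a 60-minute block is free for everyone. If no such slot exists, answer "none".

16:45

Farrukh free within 09:00–20:00: 09:15–10:00, 12:15–14:30, 15:00–15:30, 16:00–16:15, 16:30–20:00.
Hassan ∩ Rania: 12:45–13:30, 13:45–14:00, 16:45–18:45.
Hassan ∩ Rania ∩ Farrukh: 12:45–13:30, 13:45–14:00, 16:45–18:45.
Windows ≥ 60 min: 16:45–18:45.
Earliest such window starts at 16:45.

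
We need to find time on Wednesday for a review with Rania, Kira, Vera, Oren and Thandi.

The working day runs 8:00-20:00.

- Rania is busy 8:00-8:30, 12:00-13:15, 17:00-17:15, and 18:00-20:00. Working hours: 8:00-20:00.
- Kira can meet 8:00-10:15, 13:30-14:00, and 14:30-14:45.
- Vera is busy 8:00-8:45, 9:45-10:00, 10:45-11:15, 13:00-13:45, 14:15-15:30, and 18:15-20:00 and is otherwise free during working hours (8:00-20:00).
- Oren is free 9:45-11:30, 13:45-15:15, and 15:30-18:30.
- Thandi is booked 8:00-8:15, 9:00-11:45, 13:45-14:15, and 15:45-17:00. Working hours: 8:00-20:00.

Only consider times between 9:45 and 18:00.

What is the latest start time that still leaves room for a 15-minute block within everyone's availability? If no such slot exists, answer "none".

none

Rania free within 08:00–20:00: 08:30–12:00, 13:15–17:00, 17:15–18:00.
Vera free within 08:00–20:00: 08:45–09:45, 10:00–10:45, 11:15–13:00, 13:45–14:15, 15:30–18:15.
Thandi free within 08:00–20:00: 08:15–09:00, 11:45–13:45, 14:15–15:45, 17:00–20:00.
Rania ∩ Kira: 08:30–10:15, 13:30–14:00, 14:30–14:45.
Rania ∩ Kira ∩ Vera: 08:45–09:45, 10:00–10:15, 13:45–14:00.
Rania ∩ Kira ∩ Vera ∩ Oren: 10:00–10:15, 13:45–14:00.
Rania ∩ Kira ∩ Vera ∩ Oren ∩ Thandi: (none).
Restricted to 09:45–18:00: (none).
Windows ≥ 15 min: (none).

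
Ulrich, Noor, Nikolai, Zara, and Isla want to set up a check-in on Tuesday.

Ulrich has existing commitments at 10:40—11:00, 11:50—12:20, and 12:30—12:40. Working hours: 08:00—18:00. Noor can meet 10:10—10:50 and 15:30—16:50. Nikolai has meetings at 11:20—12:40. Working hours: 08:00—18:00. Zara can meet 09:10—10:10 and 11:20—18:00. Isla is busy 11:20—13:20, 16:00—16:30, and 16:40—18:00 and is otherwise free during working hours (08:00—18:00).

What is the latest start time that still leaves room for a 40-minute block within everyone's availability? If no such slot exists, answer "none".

Ulrich free within 08:00–18:00: 08:00–10:40, 11:00–11:50, 12:20–12:30, 12:40–18:00.
Nikolai free within 08:00–18:00: 08:00–11:20, 12:40–18:00.
Isla free within 08:00–18:00: 08:00–11:20, 13:20–16:00, 16:30–16:40.
Ulrich ∩ Noor: 10:10–10:40, 15:30–16:50.
Ulrich ∩ Noor ∩ Nikolai: 10:10–10:40, 15:30–16:50.
Ulrich ∩ Noor ∩ Nikolai ∩ Zara: 15:30–16:50.
Ulrich ∩ Noor ∩ Nikolai ∩ Zara ∩ Isla: 15:30–16:00, 16:30–16:40.
Windows ≥ 40 min: (none).

none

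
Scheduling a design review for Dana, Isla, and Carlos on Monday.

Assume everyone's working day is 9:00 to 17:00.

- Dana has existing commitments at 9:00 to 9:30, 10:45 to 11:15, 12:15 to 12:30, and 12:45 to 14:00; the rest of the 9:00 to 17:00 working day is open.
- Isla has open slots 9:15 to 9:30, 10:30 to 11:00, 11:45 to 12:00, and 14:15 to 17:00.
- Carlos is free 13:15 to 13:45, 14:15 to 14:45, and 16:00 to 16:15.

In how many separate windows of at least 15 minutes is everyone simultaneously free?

Dana free within 09:00–17:00: 09:30–10:45, 11:15–12:15, 12:30–12:45, 14:00–17:00.
Dana ∩ Isla: 10:30–10:45, 11:45–12:00, 14:15–17:00.
Dana ∩ Isla ∩ Carlos: 14:15–14:45, 16:00–16:15.
Windows ≥ 15 min: 14:15–14:45, 16:00–16:15.
That's 2 windows.

2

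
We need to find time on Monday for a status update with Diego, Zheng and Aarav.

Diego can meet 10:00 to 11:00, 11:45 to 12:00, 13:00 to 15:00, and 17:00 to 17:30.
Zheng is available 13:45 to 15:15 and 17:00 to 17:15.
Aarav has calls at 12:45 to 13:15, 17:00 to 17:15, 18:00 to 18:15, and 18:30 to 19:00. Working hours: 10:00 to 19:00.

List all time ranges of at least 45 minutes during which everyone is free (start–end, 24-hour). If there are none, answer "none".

Aarav free within 10:00–19:00: 10:00–12:45, 13:15–17:00, 17:15–18:00, 18:15–18:30.
Diego ∩ Zheng: 13:45–15:00, 17:00–17:15.
Diego ∩ Zheng ∩ Aarav: 13:45–15:00.
Windows ≥ 45 min: 13:45–15:00.

13:45–15:00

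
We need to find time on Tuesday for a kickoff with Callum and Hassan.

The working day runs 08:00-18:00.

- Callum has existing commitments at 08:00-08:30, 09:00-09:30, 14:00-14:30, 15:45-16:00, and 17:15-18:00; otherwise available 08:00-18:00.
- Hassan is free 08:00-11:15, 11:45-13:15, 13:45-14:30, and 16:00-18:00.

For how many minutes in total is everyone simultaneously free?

315 minutes

Callum free within 08:00–18:00: 08:30–09:00, 09:30–14:00, 14:30–15:45, 16:00–17:15.
Callum ∩ Hassan: 08:30–09:00, 09:30–11:15, 11:45–13:15, 13:45–14:00, 16:00–17:15.
Total common minutes: 30 + 105 + 90 + 15 + 75 = 315.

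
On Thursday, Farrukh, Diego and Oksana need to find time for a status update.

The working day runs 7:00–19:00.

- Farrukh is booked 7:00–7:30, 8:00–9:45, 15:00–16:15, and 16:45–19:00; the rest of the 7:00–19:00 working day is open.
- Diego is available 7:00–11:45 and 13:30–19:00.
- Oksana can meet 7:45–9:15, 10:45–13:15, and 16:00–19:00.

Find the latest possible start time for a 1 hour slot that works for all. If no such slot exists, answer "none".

10:45

Farrukh free within 07:00–19:00: 07:30–08:00, 09:45–15:00, 16:15–16:45.
Farrukh ∩ Diego: 07:30–08:00, 09:45–11:45, 13:30–15:00, 16:15–16:45.
Farrukh ∩ Diego ∩ Oksana: 07:45–08:00, 10:45–11:45, 16:15–16:45.
Windows ≥ 60 min: 10:45–11:45.
Latest start in the last window 10:45–11:45 is 11:45 − 60 min = 10:45.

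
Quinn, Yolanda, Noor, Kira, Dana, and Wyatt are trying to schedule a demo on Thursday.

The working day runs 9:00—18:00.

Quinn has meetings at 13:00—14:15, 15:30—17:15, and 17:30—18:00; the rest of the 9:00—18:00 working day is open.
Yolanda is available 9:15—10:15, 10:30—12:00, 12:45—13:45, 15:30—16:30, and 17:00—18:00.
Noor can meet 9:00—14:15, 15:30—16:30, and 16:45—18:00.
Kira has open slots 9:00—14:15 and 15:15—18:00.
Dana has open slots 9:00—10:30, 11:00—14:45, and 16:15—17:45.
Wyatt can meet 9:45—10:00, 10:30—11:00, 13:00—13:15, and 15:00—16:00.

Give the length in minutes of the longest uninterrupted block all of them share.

15 minutes

Quinn free within 09:00–18:00: 09:00–13:00, 14:15–15:30, 17:15–17:30.
Quinn ∩ Yolanda: 09:15–10:15, 10:30–12:00, 12:45–13:00, 17:15–17:30.
Quinn ∩ Yolanda ∩ Noor: 09:15–10:15, 10:30–12:00, 12:45–13:00, 17:15–17:30.
Quinn ∩ Yolanda ∩ Noor ∩ Kira: 09:15–10:15, 10:30–12:00, 12:45–13:00, 17:15–17:30.
Quinn ∩ Yolanda ∩ Noor ∩ Kira ∩ Dana: 09:15–10:15, 11:00–12:00, 12:45–13:00, 17:15–17:30.
Quinn ∩ Yolanda ∩ Noor ∩ Kira ∩ Dana ∩ Wyatt: 09:45–10:00.
Single common window of 15 minutes.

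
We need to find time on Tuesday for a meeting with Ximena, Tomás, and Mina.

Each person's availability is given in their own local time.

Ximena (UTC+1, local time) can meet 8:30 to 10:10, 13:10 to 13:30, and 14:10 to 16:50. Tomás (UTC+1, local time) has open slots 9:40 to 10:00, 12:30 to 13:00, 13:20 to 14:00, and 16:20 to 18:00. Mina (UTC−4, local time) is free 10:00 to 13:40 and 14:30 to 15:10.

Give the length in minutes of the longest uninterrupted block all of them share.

Ximena → UTC: 07:30–09:10, 12:10–12:30, 13:10–15:50.
Tomás → UTC: 08:40–09:00, 11:30–12:00, 12:20–13:00, 15:20–17:00.
Mina → UTC: 14:00–17:40, 18:30–19:10.
Ximena ∩ Tomás: 08:40–09:00, 12:20–12:30, 15:20–15:50.
Ximena ∩ Tomás ∩ Mina: 15:20–15:50.
Single common window of 30 minutes.

30 minutes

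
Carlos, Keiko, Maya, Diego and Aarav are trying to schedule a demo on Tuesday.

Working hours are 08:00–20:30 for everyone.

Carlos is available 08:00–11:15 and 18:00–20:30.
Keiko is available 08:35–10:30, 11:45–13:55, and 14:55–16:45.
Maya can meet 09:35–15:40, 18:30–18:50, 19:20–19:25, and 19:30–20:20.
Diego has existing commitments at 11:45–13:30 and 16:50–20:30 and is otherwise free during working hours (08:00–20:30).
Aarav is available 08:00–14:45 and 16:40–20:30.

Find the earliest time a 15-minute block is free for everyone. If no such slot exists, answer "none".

09:35

Diego free within 08:00–20:30: 08:00–11:45, 13:30–16:50.
Carlos ∩ Keiko: 08:35–10:30.
Carlos ∩ Keiko ∩ Maya: 09:35–10:30.
Carlos ∩ Keiko ∩ Maya ∩ Diego: 09:35–10:30.
Carlos ∩ Keiko ∩ Maya ∩ Diego ∩ Aarav: 09:35–10:30.
Windows ≥ 15 min: 09:35–10:30.
Earliest such window starts at 09:35.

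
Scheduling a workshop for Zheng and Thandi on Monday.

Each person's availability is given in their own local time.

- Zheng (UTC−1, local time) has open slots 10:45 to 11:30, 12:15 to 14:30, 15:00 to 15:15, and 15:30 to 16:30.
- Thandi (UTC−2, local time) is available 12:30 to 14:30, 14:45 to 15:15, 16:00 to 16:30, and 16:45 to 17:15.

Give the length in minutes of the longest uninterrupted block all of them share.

60 minutes

Zheng → UTC: 11:45–12:30, 13:15–15:30, 16:00–16:15, 16:30–17:30.
Thandi → UTC: 14:30–16:30, 16:45–17:15, 18:00–18:30, 18:45–19:15.
Zheng ∩ Thandi: 14:30–15:30, 16:00–16:15, 16:45–17:15.
Common window lengths: 60, 15, 30 min; longest is 60.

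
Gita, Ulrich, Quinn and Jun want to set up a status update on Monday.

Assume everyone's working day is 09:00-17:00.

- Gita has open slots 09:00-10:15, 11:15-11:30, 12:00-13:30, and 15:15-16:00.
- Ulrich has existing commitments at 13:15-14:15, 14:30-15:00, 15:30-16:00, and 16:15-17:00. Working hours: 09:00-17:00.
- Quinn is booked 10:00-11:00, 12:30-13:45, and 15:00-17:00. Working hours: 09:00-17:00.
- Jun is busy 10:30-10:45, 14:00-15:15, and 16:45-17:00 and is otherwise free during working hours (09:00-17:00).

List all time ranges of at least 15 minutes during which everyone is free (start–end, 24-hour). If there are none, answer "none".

09:00–10:00, 11:15–11:30, 12:00–12:30

Ulrich free within 09:00–17:00: 09:00–13:15, 14:15–14:30, 15:00–15:30, 16:00–16:15.
Quinn free within 09:00–17:00: 09:00–10:00, 11:00–12:30, 13:45–15:00.
Jun free within 09:00–17:00: 09:00–10:30, 10:45–14:00, 15:15–16:45.
Gita ∩ Ulrich: 09:00–10:15, 11:15–11:30, 12:00–13:15, 15:15–15:30.
Gita ∩ Ulrich ∩ Quinn: 09:00–10:00, 11:15–11:30, 12:00–12:30.
Gita ∩ Ulrich ∩ Quinn ∩ Jun: 09:00–10:00, 11:15–11:30, 12:00–12:30.
Windows ≥ 15 min: 09:00–10:00, 11:15–11:30, 12:00–12:30.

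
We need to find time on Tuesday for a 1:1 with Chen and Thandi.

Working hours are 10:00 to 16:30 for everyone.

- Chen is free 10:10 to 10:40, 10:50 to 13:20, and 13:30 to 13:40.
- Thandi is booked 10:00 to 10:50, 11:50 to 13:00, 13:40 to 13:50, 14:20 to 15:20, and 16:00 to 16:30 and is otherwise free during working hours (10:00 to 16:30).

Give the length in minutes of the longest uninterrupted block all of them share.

60 minutes

Thandi free within 10:00–16:30: 10:50–11:50, 13:00–13:40, 13:50–14:20, 15:20–16:00.
Chen ∩ Thandi: 10:50–11:50, 13:00–13:20, 13:30–13:40.
Common window lengths: 60, 20, 10 min; longest is 60.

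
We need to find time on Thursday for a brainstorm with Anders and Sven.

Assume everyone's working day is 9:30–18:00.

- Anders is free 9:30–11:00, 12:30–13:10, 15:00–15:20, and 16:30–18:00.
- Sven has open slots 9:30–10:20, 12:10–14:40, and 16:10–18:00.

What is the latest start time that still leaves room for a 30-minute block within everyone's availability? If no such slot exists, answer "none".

Anders ∩ Sven: 09:30–10:20, 12:30–13:10, 16:30–18:00.
Windows ≥ 30 min: 09:30–10:20, 12:30–13:10, 16:30–18:00.
Latest start in the last window 16:30–18:00 is 18:00 − 30 min = 17:30.

17:30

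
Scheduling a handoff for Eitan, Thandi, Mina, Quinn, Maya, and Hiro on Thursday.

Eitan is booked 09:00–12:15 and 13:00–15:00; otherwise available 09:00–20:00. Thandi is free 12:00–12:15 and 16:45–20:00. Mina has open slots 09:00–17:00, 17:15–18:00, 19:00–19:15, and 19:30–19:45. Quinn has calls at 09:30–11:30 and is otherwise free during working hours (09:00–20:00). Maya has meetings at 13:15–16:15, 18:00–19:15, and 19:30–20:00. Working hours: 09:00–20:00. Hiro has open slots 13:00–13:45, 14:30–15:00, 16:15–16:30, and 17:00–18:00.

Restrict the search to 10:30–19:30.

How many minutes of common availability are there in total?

45 minutes

Eitan free within 09:00–20:00: 12:15–13:00, 15:00–20:00.
Quinn free within 09:00–20:00: 09:00–09:30, 11:30–20:00.
Maya free within 09:00–20:00: 09:00–13:15, 16:15–18:00, 19:15–19:30.
Eitan ∩ Thandi: 16:45–20:00.
Eitan ∩ Thandi ∩ Mina: 16:45–17:00, 17:15–18:00, 19:00–19:15, 19:30–19:45.
Eitan ∩ Thandi ∩ Mina ∩ Quinn: 16:45–17:00, 17:15–18:00, 19:00–19:15, 19:30–19:45.
Eitan ∩ Thandi ∩ Mina ∩ Quinn ∩ Maya: 16:45–17:00, 17:15–18:00.
Eitan ∩ Thandi ∩ Mina ∩ Quinn ∩ Maya ∩ Hiro: 17:15–18:00.
Restricted to 10:30–19:30: 17:15–18:00.
Total common minutes: 45.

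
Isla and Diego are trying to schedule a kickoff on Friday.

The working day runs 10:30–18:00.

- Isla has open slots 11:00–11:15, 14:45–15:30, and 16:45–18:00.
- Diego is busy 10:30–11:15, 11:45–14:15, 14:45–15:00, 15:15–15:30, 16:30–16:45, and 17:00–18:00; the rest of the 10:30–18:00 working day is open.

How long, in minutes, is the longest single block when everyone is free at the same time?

15 minutes

Diego free within 10:30–18:00: 11:15–11:45, 14:15–14:45, 15:00–15:15, 15:30–16:30, 16:45–17:00.
Isla ∩ Diego: 15:00–15:15, 16:45–17:00.
Common window lengths: 15, 15 min; longest is 15.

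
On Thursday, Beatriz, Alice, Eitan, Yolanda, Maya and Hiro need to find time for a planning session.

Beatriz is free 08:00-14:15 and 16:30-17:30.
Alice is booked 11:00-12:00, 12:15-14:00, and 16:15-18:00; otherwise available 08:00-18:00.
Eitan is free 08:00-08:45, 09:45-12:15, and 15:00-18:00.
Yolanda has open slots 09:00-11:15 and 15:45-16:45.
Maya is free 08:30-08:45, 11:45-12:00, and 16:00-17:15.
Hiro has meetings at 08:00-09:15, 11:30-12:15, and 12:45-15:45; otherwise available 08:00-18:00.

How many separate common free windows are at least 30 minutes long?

Alice free within 08:00–18:00: 08:00–11:00, 12:00–12:15, 14:00–16:15.
Hiro free within 08:00–18:00: 09:15–11:30, 12:15–12:45, 15:45–18:00.
Beatriz ∩ Alice: 08:00–11:00, 12:00–12:15, 14:00–14:15.
Beatriz ∩ Alice ∩ Eitan: 08:00–08:45, 09:45–11:00, 12:00–12:15.
Beatriz ∩ Alice ∩ Eitan ∩ Yolanda: 09:45–11:00.
Beatriz ∩ Alice ∩ Eitan ∩ Yolanda ∩ Maya: (none).
Beatriz ∩ Alice ∩ Eitan ∩ Yolanda ∩ Maya ∩ Hiro: (none).
Windows ≥ 30 min: (none).
That's 0 windows.

0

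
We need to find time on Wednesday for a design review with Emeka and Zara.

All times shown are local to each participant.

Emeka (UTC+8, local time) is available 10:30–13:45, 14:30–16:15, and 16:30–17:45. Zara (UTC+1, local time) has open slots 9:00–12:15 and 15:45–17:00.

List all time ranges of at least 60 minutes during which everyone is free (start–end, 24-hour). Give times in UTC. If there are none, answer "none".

Emeka → UTC: 02:30–05:45, 06:30–08:15, 08:30–09:45.
Zara → UTC: 08:00–11:15, 14:45–16:00.
Emeka ∩ Zara: 08:00–08:15, 08:30–09:45.
Windows ≥ 60 min: 08:30–09:45.

08:30–09:45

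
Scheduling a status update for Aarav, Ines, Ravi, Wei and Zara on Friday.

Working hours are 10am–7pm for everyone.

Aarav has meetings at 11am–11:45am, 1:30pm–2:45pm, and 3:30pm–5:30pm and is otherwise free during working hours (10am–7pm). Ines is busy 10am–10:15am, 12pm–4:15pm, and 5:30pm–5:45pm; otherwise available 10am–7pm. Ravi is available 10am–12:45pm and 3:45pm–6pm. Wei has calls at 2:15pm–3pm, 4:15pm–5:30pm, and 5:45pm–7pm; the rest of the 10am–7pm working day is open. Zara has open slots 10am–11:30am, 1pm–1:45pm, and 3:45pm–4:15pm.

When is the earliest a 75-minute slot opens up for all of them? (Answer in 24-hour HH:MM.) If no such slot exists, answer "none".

none

Aarav free within 10:00–19:00: 10:00–11:00, 11:45–13:30, 14:45–15:30, 17:30–19:00.
Ines free within 10:00–19:00: 10:15–12:00, 16:15–17:30, 17:45–19:00.
Wei free within 10:00–19:00: 10:00–14:15, 15:00–16:15, 17:30–17:45.
Aarav ∩ Ines: 10:15–11:00, 11:45–12:00, 17:45–19:00.
Aarav ∩ Ines ∩ Ravi: 10:15–11:00, 11:45–12:00, 17:45–18:00.
Aarav ∩ Ines ∩ Ravi ∩ Wei: 10:15–11:00, 11:45–12:00.
Aarav ∩ Ines ∩ Ravi ∩ Wei ∩ Zara: 10:15–11:00.
Windows ≥ 75 min: (none).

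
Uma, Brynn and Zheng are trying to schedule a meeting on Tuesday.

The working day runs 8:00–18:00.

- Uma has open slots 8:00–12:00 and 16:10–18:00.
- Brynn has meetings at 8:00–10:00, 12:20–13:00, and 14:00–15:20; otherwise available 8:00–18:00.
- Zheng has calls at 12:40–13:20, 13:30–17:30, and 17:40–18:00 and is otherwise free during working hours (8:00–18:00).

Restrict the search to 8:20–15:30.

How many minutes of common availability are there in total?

120 minutes

Brynn free within 08:00–18:00: 10:00–12:20, 13:00–14:00, 15:20–18:00.
Zheng free within 08:00–18:00: 08:00–12:40, 13:20–13:30, 17:30–17:40.
Uma ∩ Brynn: 10:00–12:00, 16:10–18:00.
Uma ∩ Brynn ∩ Zheng: 10:00–12:00, 17:30–17:40.
Restricted to 08:20–15:30: 10:00–12:00.
Total common minutes: 120.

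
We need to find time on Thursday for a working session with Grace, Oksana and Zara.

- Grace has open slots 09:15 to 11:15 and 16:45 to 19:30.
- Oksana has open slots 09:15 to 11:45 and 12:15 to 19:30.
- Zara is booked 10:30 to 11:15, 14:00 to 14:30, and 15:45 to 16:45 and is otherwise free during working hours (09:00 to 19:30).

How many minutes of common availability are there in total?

Zara free within 09:00–19:30: 09:00–10:30, 11:15–14:00, 14:30–15:45, 16:45–19:30.
Grace ∩ Oksana: 09:15–11:15, 16:45–19:30.
Grace ∩ Oksana ∩ Zara: 09:15–10:30, 16:45–19:30.
Total common minutes: 75 + 165 = 240.

240 minutes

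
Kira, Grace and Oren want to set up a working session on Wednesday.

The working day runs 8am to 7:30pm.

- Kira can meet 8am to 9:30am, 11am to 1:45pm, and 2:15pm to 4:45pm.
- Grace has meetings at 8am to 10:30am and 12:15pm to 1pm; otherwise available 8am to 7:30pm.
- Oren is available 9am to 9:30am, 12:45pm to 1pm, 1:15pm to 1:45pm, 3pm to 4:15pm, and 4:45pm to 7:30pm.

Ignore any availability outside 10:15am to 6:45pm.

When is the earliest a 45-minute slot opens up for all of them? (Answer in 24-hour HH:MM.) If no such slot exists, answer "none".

Grace free within 08:00–19:30: 10:30–12:15, 13:00–19:30.
Kira ∩ Grace: 11:00–12:15, 13:00–13:45, 14:15–16:45.
Kira ∩ Grace ∩ Oren: 13:15–13:45, 15:00–16:15.
Restricted to 10:15–18:45: 13:15–13:45, 15:00–16:15.
Windows ≥ 45 min: 15:00–16:15.
Earliest such window starts at 15:00.

15:00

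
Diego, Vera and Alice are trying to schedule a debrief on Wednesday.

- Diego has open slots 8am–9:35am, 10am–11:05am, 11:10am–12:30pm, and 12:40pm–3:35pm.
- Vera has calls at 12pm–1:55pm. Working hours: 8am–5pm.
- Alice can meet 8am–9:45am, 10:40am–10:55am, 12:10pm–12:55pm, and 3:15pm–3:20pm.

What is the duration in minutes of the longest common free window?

95 minutes

Vera free within 08:00–17:00: 08:00–12:00, 13:55–17:00.
Diego ∩ Vera: 08:00–09:35, 10:00–11:05, 11:10–12:00, 13:55–15:35.
Diego ∩ Vera ∩ Alice: 08:00–09:35, 10:40–10:55, 15:15–15:20.
Common window lengths: 95, 15, 5 min; longest is 95.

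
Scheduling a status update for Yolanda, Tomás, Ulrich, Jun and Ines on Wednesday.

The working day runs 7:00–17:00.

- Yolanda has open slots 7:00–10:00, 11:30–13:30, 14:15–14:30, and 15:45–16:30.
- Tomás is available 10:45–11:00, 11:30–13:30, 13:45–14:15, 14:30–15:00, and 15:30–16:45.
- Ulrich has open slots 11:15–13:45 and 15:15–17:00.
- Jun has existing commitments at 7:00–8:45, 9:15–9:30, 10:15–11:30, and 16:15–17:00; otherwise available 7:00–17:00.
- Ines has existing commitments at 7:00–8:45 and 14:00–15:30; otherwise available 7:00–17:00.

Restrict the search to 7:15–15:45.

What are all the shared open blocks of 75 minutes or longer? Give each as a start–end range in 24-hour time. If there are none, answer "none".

Jun free within 07:00–17:00: 08:45–09:15, 09:30–10:15, 11:30–16:15.
Ines free within 07:00–17:00: 08:45–14:00, 15:30–17:00.
Yolanda ∩ Tomás: 11:30–13:30, 15:45–16:30.
Yolanda ∩ Tomás ∩ Ulrich: 11:30–13:30, 15:45–16:30.
Yolanda ∩ Tomás ∩ Ulrich ∩ Jun: 11:30–13:30, 15:45–16:15.
Yolanda ∩ Tomás ∩ Ulrich ∩ Jun ∩ Ines: 11:30–13:30, 15:45–16:15.
Restricted to 07:15–15:45: 11:30–13:30.
Windows ≥ 75 min: 11:30–13:30.

11:30–13:30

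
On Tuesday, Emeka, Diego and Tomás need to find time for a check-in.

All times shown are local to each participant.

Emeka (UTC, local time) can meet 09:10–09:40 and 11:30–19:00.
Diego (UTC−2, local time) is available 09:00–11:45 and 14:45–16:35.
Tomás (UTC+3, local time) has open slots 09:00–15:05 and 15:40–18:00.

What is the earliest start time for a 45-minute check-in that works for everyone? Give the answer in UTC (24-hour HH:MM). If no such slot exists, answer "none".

Emeka → UTC: 09:10–09:40, 11:30–19:00.
Diego → UTC: 11:00–13:45, 16:45–18:35.
Tomás → UTC: 06:00–12:05, 12:40–15:00.
Emeka ∩ Diego: 11:30–13:45, 16:45–18:35.
Emeka ∩ Diego ∩ Tomás: 11:30–12:05, 12:40–13:45.
Windows ≥ 45 min: 12:40–13:45.
Earliest such window starts at 12:40.

12:40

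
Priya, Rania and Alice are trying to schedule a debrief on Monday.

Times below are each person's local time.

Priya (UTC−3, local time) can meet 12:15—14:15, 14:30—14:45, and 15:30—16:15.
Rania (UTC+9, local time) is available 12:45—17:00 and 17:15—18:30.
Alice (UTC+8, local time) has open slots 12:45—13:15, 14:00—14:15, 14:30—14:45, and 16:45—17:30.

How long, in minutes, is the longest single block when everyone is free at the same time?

0 minutes

Priya → UTC: 15:15–17:15, 17:30–17:45, 18:30–19:15.
Rania → UTC: 03:45–08:00, 08:15–09:30.
Alice → UTC: 04:45–05:15, 06:00–06:15, 06:30–06:45, 08:45–09:30.
Priya ∩ Rania: (none).
Priya ∩ Rania ∩ Alice: (none).
No common window.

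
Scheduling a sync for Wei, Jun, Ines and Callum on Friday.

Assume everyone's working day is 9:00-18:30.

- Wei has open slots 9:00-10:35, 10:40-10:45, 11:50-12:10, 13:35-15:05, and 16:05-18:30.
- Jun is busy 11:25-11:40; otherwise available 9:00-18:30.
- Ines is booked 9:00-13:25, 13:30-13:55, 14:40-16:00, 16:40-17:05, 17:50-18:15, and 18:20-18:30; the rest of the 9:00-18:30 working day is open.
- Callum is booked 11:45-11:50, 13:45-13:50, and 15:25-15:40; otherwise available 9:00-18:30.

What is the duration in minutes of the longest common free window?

45 minutes

Jun free within 09:00–18:30: 09:00–11:25, 11:40–18:30.
Ines free within 09:00–18:30: 13:25–13:30, 13:55–14:40, 16:00–16:40, 17:05–17:50, 18:15–18:20.
Callum free within 09:00–18:30: 09:00–11:45, 11:50–13:45, 13:50–15:25, 15:40–18:30.
Wei ∩ Jun: 09:00–10:35, 10:40–10:45, 11:50–12:10, 13:35–15:05, 16:05–18:30.
Wei ∩ Jun ∩ Ines: 13:55–14:40, 16:05–16:40, 17:05–17:50, 18:15–18:20.
Wei ∩ Jun ∩ Ines ∩ Callum: 13:55–14:40, 16:05–16:40, 17:05–17:50, 18:15–18:20.
Common window lengths: 45, 35, 45, 5 min; longest is 45.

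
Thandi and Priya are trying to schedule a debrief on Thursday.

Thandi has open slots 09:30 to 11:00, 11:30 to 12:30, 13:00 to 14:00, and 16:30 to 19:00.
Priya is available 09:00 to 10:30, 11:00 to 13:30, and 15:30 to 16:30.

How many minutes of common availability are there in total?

Thandi ∩ Priya: 09:30–10:30, 11:30–12:30, 13:00–13:30.
Total common minutes: 60 + 60 + 30 = 150.

150 minutes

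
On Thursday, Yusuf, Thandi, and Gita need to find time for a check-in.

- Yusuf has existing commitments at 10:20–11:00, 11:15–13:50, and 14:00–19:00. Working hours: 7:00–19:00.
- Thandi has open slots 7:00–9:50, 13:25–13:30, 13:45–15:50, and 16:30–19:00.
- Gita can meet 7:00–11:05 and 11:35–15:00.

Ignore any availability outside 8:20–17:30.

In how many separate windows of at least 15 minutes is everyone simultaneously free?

Yusuf free within 07:00–19:00: 07:00–10:20, 11:00–11:15, 13:50–14:00.
Yusuf ∩ Thandi: 07:00–09:50, 13:50–14:00.
Yusuf ∩ Thandi ∩ Gita: 07:00–09:50, 13:50–14:00.
Restricted to 08:20–17:30: 08:20–09:50, 13:50–14:00.
Windows ≥ 15 min: 08:20–09:50.
That's 1 window.

1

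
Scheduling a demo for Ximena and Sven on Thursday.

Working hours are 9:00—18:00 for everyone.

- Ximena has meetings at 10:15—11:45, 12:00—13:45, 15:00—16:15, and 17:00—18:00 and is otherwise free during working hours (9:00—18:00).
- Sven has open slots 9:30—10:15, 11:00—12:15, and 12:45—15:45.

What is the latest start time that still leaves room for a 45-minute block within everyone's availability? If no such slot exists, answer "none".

Ximena free within 09:00–18:00: 09:00–10:15, 11:45–12:00, 13:45–15:00, 16:15–17:00.
Ximena ∩ Sven: 09:30–10:15, 11:45–12:00, 13:45–15:00.
Windows ≥ 45 min: 09:30–10:15, 13:45–15:00.
Latest start in the last window 13:45–15:00 is 15:00 − 45 min = 14:15.

14:15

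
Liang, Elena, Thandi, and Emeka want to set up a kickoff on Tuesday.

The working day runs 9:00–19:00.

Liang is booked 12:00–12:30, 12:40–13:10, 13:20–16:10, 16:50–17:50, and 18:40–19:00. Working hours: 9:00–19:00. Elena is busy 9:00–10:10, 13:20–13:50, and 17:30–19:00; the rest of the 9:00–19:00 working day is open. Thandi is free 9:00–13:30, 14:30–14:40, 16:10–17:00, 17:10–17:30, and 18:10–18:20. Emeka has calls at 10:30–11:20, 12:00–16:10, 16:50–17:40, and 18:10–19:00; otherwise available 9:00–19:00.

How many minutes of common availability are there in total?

100 minutes

Liang free within 09:00–19:00: 09:00–12:00, 12:30–12:40, 13:10–13:20, 16:10–16:50, 17:50–18:40.
Elena free within 09:00–19:00: 10:10–13:20, 13:50–17:30.
Emeka free within 09:00–19:00: 09:00–10:30, 11:20–12:00, 16:10–16:50, 17:40–18:10.
Liang ∩ Elena: 10:10–12:00, 12:30–12:40, 13:10–13:20, 16:10–16:50.
Liang ∩ Elena ∩ Thandi: 10:10–12:00, 12:30–12:40, 13:10–13:20, 16:10–16:50.
Liang ∩ Elena ∩ Thandi ∩ Emeka: 10:10–10:30, 11:20–12:00, 16:10–16:50.
Total common minutes: 20 + 40 + 40 = 100.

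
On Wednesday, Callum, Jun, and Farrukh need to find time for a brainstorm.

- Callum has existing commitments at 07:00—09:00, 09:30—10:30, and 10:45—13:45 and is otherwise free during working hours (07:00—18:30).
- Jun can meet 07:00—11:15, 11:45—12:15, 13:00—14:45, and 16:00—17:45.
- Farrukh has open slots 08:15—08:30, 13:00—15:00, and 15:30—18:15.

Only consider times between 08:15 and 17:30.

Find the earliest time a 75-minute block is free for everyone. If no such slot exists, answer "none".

Callum free within 07:00–18:30: 09:00–09:30, 10:30–10:45, 13:45–18:30.
Callum ∩ Jun: 09:00–09:30, 10:30–10:45, 13:45–14:45, 16:00–17:45.
Callum ∩ Jun ∩ Farrukh: 13:45–14:45, 16:00–17:45.
Restricted to 08:15–17:30: 13:45–14:45, 16:00–17:30.
Windows ≥ 75 min: 16:00–17:30.
Earliest such window starts at 16:00.

16:00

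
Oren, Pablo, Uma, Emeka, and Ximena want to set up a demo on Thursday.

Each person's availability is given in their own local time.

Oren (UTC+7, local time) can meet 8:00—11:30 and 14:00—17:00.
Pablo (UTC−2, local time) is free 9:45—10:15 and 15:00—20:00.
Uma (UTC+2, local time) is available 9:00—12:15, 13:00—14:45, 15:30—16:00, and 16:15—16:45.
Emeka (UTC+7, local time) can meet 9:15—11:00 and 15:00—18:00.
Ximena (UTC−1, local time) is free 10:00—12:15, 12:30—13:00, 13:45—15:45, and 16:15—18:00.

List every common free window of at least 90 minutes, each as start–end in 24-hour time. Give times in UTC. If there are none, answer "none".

none

Oren → UTC: 01:00–04:30, 07:00–10:00.
Pablo → UTC: 11:45–12:15, 17:00–22:00.
Uma → UTC: 07:00–10:15, 11:00–12:45, 13:30–14:00, 14:15–14:45.
Emeka → UTC: 02:15–04:00, 08:00–11:00.
Ximena → UTC: 11:00–13:15, 13:30–14:00, 14:45–16:45, 17:15–19:00.
Oren ∩ Pablo: (none).
Oren ∩ Pablo ∩ Uma: (none).
Oren ∩ Pablo ∩ Uma ∩ Emeka: (none).
Oren ∩ Pablo ∩ Uma ∩ Emeka ∩ Ximena: (none).
Windows ≥ 90 min: (none).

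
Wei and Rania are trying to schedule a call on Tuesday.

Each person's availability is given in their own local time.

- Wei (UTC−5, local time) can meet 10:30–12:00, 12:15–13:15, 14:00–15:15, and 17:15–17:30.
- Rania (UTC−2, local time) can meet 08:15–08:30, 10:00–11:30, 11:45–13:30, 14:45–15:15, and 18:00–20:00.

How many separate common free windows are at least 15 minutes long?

Wei → UTC: 15:30–17:00, 17:15–18:15, 19:00–20:15, 22:15–22:30.
Rania → UTC: 10:15–10:30, 12:00–13:30, 13:45–15:30, 16:45–17:15, 20:00–22:00.
Wei ∩ Rania: 16:45–17:00, 20:00–20:15.
Windows ≥ 15 min: 16:45–17:00, 20:00–20:15.
That's 2 windows.

2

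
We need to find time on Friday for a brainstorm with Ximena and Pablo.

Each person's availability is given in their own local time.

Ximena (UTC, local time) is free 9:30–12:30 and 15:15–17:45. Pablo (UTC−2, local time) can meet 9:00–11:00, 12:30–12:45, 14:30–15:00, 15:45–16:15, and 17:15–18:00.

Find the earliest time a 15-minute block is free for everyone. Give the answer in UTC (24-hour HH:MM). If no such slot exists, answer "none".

11:00

Ximena → UTC: 09:30–12:30, 15:15–17:45.
Pablo → UTC: 11:00–13:00, 14:30–14:45, 16:30–17:00, 17:45–18:15, 19:15–20:00.
Ximena ∩ Pablo: 11:00–12:30, 16:30–17:00.
Windows ≥ 15 min: 11:00–12:30, 16:30–17:00.
Earliest such window starts at 11:00.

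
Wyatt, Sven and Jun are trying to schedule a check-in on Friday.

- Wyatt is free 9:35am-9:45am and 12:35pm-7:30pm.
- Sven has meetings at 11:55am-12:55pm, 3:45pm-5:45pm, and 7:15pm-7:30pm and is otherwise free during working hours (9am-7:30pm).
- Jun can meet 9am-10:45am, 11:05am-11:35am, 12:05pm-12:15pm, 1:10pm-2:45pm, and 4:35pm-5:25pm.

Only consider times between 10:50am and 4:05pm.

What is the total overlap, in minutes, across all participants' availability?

Sven free within 09:00–19:30: 09:00–11:55, 12:55–15:45, 17:45–19:15.
Wyatt ∩ Sven: 09:35–09:45, 12:55–15:45, 17:45–19:15.
Wyatt ∩ Sven ∩ Jun: 09:35–09:45, 13:10–14:45.
Restricted to 10:50–16:05: 13:10–14:45.
Total common minutes: 95.

95 minutes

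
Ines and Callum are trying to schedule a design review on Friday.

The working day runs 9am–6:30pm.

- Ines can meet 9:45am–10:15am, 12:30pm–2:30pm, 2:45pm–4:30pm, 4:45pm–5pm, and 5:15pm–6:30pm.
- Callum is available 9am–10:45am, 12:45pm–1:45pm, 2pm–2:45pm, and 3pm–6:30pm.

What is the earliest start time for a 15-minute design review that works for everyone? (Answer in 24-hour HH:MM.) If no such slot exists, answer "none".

Ines ∩ Callum: 09:45–10:15, 12:45–13:45, 14:00–14:30, 15:00–16:30, 16:45–17:00, 17:15–18:30.
Windows ≥ 15 min: 09:45–10:15, 12:45–13:45, 14:00–14:30, 15:00–16:30, 16:45–17:00, 17:15–18:30.
Earliest such window starts at 09:45.

09:45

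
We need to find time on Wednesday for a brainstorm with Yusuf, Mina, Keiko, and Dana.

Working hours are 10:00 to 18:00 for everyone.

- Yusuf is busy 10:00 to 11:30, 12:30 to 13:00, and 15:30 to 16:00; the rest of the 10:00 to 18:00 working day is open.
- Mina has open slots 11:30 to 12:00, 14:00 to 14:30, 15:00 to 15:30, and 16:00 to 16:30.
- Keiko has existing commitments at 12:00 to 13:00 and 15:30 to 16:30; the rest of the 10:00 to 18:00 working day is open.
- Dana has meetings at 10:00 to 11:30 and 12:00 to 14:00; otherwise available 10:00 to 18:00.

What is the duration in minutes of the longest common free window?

30 minutes

Yusuf free within 10:00–18:00: 11:30–12:30, 13:00–15:30, 16:00–18:00.
Keiko free within 10:00–18:00: 10:00–12:00, 13:00–15:30, 16:30–18:00.
Dana free within 10:00–18:00: 11:30–12:00, 14:00–18:00.
Yusuf ∩ Mina: 11:30–12:00, 14:00–14:30, 15:00–15:30, 16:00–16:30.
Yusuf ∩ Mina ∩ Keiko: 11:30–12:00, 14:00–14:30, 15:00–15:30.
Yusuf ∩ Mina ∩ Keiko ∩ Dana: 11:30–12:00, 14:00–14:30, 15:00–15:30.
Common window lengths: 30, 30, 30 min; longest is 30.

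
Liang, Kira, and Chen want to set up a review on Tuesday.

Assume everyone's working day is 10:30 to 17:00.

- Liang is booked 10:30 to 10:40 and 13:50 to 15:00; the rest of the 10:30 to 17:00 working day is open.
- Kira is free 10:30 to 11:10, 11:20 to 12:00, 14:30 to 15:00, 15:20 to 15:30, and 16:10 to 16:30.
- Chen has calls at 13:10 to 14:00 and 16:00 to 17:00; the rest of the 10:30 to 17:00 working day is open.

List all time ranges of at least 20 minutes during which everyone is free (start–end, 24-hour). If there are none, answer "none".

Liang free within 10:30–17:00: 10:40–13:50, 15:00–17:00.
Chen free within 10:30–17:00: 10:30–13:10, 14:00–16:00.
Liang ∩ Kira: 10:40–11:10, 11:20–12:00, 15:20–15:30, 16:10–16:30.
Liang ∩ Kira ∩ Chen: 10:40–11:10, 11:20–12:00, 15:20–15:30.
Windows ≥ 20 min: 10:40–11:10, 11:20–12:00.

10:40–11:10, 11:20–12:00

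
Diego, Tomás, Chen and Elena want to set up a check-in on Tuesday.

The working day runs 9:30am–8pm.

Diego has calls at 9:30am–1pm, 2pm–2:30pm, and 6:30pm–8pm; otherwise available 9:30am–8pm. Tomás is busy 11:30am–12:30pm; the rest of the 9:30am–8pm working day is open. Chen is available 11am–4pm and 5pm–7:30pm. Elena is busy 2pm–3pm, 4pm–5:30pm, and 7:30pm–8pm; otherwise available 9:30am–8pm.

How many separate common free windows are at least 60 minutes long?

3

Diego free within 09:30–20:00: 13:00–14:00, 14:30–18:30.
Tomás free within 09:30–20:00: 09:30–11:30, 12:30–20:00.
Elena free within 09:30–20:00: 09:30–14:00, 15:00–16:00, 17:30–19:30.
Diego ∩ Tomás: 13:00–14:00, 14:30–18:30.
Diego ∩ Tomás ∩ Chen: 13:00–14:00, 14:30–16:00, 17:00–18:30.
Diego ∩ Tomás ∩ Chen ∩ Elena: 13:00–14:00, 15:00–16:00, 17:30–18:30.
Windows ≥ 60 min: 13:00–14:00, 15:00–16:00, 17:30–18:30.
That's 3 windows.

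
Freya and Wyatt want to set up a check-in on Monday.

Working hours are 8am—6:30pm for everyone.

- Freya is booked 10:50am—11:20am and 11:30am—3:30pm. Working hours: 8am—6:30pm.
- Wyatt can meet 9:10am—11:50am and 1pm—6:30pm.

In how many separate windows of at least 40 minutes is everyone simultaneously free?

Freya free within 08:00–18:30: 08:00–10:50, 11:20–11:30, 15:30–18:30.
Freya ∩ Wyatt: 09:10–10:50, 11:20–11:30, 15:30–18:30.
Windows ≥ 40 min: 09:10–10:50, 15:30–18:30.
That's 2 windows.

2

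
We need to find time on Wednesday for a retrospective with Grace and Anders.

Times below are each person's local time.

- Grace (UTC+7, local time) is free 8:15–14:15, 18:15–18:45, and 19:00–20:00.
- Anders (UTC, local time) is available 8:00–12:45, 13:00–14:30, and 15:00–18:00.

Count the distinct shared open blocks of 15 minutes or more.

Grace → UTC: 01:15–07:15, 11:15–11:45, 12:00–13:00.
Anders → UTC: 08:00–12:45, 13:00–14:30, 15:00–18:00.
Grace ∩ Anders: 11:15–11:45, 12:00–12:45.
Windows ≥ 15 min: 11:15–11:45, 12:00–12:45.
That's 2 windows.

2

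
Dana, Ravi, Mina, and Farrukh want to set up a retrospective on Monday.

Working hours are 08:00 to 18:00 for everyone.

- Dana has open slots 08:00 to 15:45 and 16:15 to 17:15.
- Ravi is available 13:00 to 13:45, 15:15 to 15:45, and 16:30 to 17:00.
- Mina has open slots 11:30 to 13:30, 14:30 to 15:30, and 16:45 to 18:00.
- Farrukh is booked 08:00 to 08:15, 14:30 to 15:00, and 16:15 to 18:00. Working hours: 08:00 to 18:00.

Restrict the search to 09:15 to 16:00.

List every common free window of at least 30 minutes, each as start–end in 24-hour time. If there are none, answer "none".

13:00–13:30

Farrukh free within 08:00–18:00: 08:15–14:30, 15:00–16:15.
Dana ∩ Ravi: 13:00–13:45, 15:15–15:45, 16:30–17:00.
Dana ∩ Ravi ∩ Mina: 13:00–13:30, 15:15–15:30, 16:45–17:00.
Dana ∩ Ravi ∩ Mina ∩ Farrukh: 13:00–13:30, 15:15–15:30.
Restricted to 09:15–16:00: 13:00–13:30, 15:15–15:30.
Windows ≥ 30 min: 13:00–13:30.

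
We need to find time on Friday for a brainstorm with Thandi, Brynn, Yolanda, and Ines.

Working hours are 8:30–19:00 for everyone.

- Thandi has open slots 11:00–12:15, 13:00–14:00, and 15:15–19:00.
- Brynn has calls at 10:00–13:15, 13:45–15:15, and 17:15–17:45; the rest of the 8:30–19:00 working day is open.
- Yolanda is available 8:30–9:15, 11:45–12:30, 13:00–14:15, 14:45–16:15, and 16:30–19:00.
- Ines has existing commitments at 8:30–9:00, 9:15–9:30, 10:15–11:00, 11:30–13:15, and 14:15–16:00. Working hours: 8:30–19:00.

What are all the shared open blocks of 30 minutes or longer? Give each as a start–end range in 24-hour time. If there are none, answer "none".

Brynn free within 08:30–19:00: 08:30–10:00, 13:15–13:45, 15:15–17:15, 17:45–19:00.
Ines free within 08:30–19:00: 09:00–09:15, 09:30–10:15, 11:00–11:30, 13:15–14:15, 16:00–19:00.
Thandi ∩ Brynn: 13:15–13:45, 15:15–17:15, 17:45–19:00.
Thandi ∩ Brynn ∩ Yolanda: 13:15–13:45, 15:15–16:15, 16:30–17:15, 17:45–19:00.
Thandi ∩ Brynn ∩ Yolanda ∩ Ines: 13:15–13:45, 16:00–16:15, 16:30–17:15, 17:45–19:00.
Windows ≥ 30 min: 13:15–13:45, 16:30–17:15, 17:45–19:00.

13:15–13:45, 16:30–17:15, 17:45–19:00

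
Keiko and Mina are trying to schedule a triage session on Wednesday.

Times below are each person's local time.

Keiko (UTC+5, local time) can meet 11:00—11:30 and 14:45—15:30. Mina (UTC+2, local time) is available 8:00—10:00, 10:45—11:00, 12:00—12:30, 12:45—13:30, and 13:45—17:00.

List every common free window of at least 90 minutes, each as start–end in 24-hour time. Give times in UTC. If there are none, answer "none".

Keiko → UTC: 06:00–06:30, 09:45–10:30.
Mina → UTC: 06:00–08:00, 08:45–09:00, 10:00–10:30, 10:45–11:30, 11:45–15:00.
Keiko ∩ Mina: 06:00–06:30, 10:00–10:30.
Windows ≥ 90 min: (none).

none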